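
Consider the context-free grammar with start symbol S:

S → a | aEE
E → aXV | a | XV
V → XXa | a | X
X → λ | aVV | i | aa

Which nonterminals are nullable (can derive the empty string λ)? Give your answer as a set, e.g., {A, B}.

{E, V, X}

Directly nullable (have an ε-rule): {X}.
V is nullable via V -> X (every symbol on the right is already known nullable).
E is nullable via E -> XV (every symbol on the right is already known nullable).
Not nullable: S — each has a terminal in every rule's right-hand side or depends on a non-nullable symbol.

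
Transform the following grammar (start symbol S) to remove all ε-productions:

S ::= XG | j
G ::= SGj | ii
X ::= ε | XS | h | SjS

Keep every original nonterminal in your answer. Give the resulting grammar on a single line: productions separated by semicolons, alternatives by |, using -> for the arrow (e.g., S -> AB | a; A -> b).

Nullable set: {X}.
S -> XG: X nullable, giving G | XG.
Drop X -> ε.
X -> XS: X nullable, giving S | XS.
Unchanged (no nullable symbols): S -> j; G -> SGj; G -> ii; X -> SjS; X -> h.

S -> G | j | XG; G -> ii | SGj; X -> S | h | XS | SjS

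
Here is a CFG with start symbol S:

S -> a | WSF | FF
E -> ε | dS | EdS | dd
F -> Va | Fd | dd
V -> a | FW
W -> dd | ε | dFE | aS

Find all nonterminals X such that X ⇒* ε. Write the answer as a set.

Directly nullable (have an ε-rule): {E, W}.
Not nullable: F, S, V — each has a terminal in every rule's right-hand side or depends on a non-nullable symbol.

{E, W}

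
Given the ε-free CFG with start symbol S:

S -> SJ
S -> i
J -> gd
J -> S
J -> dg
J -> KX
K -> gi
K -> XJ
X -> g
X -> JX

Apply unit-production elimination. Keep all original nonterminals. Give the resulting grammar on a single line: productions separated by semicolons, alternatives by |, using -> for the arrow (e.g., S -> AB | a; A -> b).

S -> i | SJ; J -> i | KX | SJ | dg | gd; K -> XJ | gi; X -> g | JX

Unit productions: J->S.
Unit pairs (A ⇒* B via units): (J,S).
S: inherits non-unit rules of {S} → SJ | i.
J: inherits non-unit rules of {J, S} → KX | SJ | dg | gd | i.
K: inherits non-unit rules of {K} → XJ | gi.
X: inherits non-unit rules of {X} → JX | g.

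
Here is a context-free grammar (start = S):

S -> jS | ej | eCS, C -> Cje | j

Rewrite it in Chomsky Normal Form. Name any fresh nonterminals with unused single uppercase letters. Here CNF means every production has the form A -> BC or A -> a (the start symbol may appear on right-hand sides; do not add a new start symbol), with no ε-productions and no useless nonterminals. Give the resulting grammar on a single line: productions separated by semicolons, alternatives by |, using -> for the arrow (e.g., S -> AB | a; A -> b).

No ε-productions.
No unit productions to eliminate.
TERM: introduce B -> e, A -> j and substitute in every rule of length ≥2.
BIN: C -> CAB becomes C -> CD, D -> AB; S -> BCS becomes S -> BE, E -> CS.

S -> AS | BA | BE; A -> j; B -> e; C -> j | CD; D -> AB; E -> CS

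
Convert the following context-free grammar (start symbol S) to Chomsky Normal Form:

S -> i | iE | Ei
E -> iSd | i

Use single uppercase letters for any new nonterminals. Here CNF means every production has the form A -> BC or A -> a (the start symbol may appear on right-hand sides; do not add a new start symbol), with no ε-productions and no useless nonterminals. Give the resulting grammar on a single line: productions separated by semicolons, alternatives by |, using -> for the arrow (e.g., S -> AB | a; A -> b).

No ε-productions.
No unit productions to eliminate.
TERM: introduce B -> d, A -> i and substitute in every rule of length ≥2.
BIN: E -> ASB becomes E -> AC, C -> SB.

S -> i | AE | EA; A -> i; B -> d; C -> SB; E -> i | AC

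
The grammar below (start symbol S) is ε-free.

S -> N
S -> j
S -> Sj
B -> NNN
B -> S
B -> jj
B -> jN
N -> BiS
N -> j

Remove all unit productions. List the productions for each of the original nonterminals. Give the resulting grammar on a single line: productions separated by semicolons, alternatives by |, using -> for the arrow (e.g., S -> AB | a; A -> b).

S -> j | Sj | BiS; B -> j | Sj | jN | jj | BiS | NNN; N -> j | BiS

Unit productions: B->S, S->N.
Unit pairs (A ⇒* B via units): (B,N), (B,S), (S,N).
S: inherits non-unit rules of {N, S} → BiS | Sj | j.
B: inherits non-unit rules of {B, N, S} → BiS | NNN | Sj | j | jN | jj.
N: inherits non-unit rules of {N} → BiS | j.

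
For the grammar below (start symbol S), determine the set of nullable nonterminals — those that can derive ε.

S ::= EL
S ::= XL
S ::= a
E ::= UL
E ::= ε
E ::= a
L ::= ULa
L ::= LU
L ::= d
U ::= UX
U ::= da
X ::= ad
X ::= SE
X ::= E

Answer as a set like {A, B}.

{E, X}

Directly nullable (have an ε-rule): {E}.
X is nullable via X -> E (every symbol on the right is already known nullable).
Not nullable: L, S, U — each has a terminal in every rule's right-hand side or depends on a non-nullable symbol.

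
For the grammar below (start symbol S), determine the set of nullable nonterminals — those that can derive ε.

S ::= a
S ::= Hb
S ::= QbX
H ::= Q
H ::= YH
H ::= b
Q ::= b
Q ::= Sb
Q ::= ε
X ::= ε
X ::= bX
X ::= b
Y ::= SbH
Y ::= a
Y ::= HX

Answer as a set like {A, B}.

{H, Q, X, Y}

Directly nullable (have an ε-rule): {Q, X}.
H is nullable via H -> Q (every symbol on the right is already known nullable).
Y is nullable via Y -> HX (every symbol on the right is already known nullable).
Not nullable: S — each has a terminal in every rule's right-hand side or depends on a non-nullable symbol.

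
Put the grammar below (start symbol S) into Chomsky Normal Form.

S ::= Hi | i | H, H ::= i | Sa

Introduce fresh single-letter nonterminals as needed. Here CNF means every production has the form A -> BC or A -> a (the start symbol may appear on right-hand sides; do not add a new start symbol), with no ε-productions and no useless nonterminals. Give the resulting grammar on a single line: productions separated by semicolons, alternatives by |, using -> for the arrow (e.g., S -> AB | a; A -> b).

No ε-productions.
After unit-elimination: S -> i | Hi | Sa; H -> i | Sa.
TERM: introduce A -> a, B -> i and substitute in every rule of length ≥2.

S -> i | HB | SA; A -> a; B -> i; H -> i | SA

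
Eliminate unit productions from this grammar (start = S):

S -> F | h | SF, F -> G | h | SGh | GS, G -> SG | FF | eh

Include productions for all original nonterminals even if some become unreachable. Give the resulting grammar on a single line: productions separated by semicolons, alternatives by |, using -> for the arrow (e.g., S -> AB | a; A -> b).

Unit productions: F->G, S->F.
Unit pairs (A ⇒* B via units): (F,G), (S,F), (S,G).
S: inherits non-unit rules of {F, G, S} → FF | GS | SF | SG | SGh | eh | h.
F: inherits non-unit rules of {F, G} → FF | GS | SG | SGh | eh | h.
G: inherits non-unit rules of {G} → FF | SG | eh.

S -> h | FF | GS | SF | SG | eh | SGh; F -> h | FF | GS | SG | eh | SGh; G -> FF | SG | eh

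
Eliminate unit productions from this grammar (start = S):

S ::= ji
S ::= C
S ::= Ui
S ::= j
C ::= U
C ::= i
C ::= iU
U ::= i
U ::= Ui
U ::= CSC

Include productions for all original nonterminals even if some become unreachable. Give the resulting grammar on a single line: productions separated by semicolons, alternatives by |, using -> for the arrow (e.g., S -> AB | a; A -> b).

Unit productions: C->U, S->C.
Unit pairs (A ⇒* B via units): (C,U), (S,C), (S,U).
S: inherits non-unit rules of {C, S, U} → CSC | Ui | i | iU | j | ji.
C: inherits non-unit rules of {C, U} → CSC | Ui | i | iU.
U: inherits non-unit rules of {U} → CSC | Ui | i.

S -> i | j | Ui | iU | ji | CSC; C -> i | Ui | iU | CSC; U -> i | Ui | CSC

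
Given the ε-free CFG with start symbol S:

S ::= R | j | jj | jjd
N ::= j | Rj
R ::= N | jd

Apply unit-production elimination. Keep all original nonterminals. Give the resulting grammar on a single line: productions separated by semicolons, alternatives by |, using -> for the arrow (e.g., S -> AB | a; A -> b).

Unit productions: R->N, S->R.
Unit pairs (A ⇒* B via units): (R,N), (S,N), (S,R).
S: inherits non-unit rules of {N, R, S} → Rj | j | jd | jj | jjd.
N: inherits non-unit rules of {N} → Rj | j.
R: inherits non-unit rules of {N, R} → Rj | j | jd.

S -> j | Rj | jd | jj | jjd; N -> j | Rj; R -> j | Rj | jd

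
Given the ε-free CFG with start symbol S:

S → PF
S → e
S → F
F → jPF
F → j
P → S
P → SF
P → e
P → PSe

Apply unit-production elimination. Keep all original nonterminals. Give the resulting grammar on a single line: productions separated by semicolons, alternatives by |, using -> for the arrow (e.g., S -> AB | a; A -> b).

S -> e | j | PF | jPF; F -> j | jPF; P -> e | j | PF | SF | PSe | jPF

Unit productions: P->S, S->F.
Unit pairs (A ⇒* B via units): (P,F), (P,S), (S,F).
S: inherits non-unit rules of {F, S} → PF | e | j | jPF.
F: inherits non-unit rules of {F} → j | jPF.
P: inherits non-unit rules of {F, P, S} → PF | PSe | SF | e | j | jPF.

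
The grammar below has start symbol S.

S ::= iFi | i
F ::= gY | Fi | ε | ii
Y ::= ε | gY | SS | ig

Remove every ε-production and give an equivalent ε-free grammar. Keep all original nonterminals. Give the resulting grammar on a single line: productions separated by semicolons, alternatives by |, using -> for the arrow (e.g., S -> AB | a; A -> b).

Nullable set: {F, Y}.
S -> iFi: F nullable, giving iFi | ii.
Drop F -> ε.
F -> Fi: F nullable, giving Fi | i.
F -> gY: Y nullable, giving g | gY.
Drop Y -> ε.
Y -> gY: Y nullable, giving g | gY.
Unchanged (no nullable symbols): S -> i; F -> ii; Y -> SS; Y -> ig.

S -> i | ii | iFi; F -> g | i | Fi | gY | ii; Y -> g | SS | gY | ig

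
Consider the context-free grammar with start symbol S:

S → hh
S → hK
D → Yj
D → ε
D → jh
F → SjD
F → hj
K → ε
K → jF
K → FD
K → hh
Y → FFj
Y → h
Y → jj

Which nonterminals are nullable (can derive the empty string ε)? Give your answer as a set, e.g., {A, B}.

{D, K}

Directly nullable (have an ε-rule): {D, K}.
Not nullable: F, S, Y — each has a terminal in every rule's right-hand side or depends on a non-nullable symbol.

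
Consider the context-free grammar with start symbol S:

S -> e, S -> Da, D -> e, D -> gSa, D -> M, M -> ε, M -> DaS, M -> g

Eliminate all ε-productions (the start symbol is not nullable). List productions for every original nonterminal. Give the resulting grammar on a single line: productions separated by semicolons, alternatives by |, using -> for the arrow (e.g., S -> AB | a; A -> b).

Nullable set: {D, M}.
S -> Da: D nullable, giving Da | a.
D -> M: M nullable, giving M.
Drop M -> ε.
M -> DaS: D nullable, giving DaS | aS.
Unchanged (no nullable symbols): S -> e; D -> e; D -> gSa; M -> g.

S -> a | e | Da; D -> M | e | gSa; M -> g | aS | DaS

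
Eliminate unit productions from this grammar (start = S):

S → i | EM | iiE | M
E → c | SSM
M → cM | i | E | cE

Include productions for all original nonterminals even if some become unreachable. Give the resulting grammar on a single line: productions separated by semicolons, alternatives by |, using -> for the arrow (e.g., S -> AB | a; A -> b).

Unit productions: M->E, S->M.
Unit pairs (A ⇒* B via units): (M,E), (S,E), (S,M).
S: inherits non-unit rules of {E, M, S} → EM | SSM | c | cE | cM | i | iiE.
E: inherits non-unit rules of {E} → SSM | c.
M: inherits non-unit rules of {E, M} → SSM | c | cE | cM | i.

S -> c | i | EM | cE | cM | SSM | iiE; E -> c | SSM; M -> c | i | cE | cM | SSM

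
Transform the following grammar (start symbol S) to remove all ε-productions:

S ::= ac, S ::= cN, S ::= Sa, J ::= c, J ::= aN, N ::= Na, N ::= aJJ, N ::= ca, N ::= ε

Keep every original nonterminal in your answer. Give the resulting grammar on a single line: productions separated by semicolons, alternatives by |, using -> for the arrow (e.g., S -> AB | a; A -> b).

Nullable set: {N}.
S -> cN: N nullable, giving c | cN.
J -> aN: N nullable, giving a | aN.
Drop N -> ε.
N -> Na: N nullable, giving Na | a.
Unchanged (no nullable symbols): S -> Sa; S -> ac; J -> c; N -> aJJ; N -> ca.

S -> c | Sa | ac | cN; J -> a | c | aN; N -> a | Na | ca | aJJ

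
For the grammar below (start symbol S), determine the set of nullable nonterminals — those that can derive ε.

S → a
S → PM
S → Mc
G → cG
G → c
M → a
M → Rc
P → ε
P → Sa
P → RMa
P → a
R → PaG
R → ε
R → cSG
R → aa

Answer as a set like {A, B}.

Directly nullable (have an ε-rule): {P, R}.
Not nullable: G, M, S — each has a terminal in every rule's right-hand side or depends on a non-nullable symbol.

{P, R}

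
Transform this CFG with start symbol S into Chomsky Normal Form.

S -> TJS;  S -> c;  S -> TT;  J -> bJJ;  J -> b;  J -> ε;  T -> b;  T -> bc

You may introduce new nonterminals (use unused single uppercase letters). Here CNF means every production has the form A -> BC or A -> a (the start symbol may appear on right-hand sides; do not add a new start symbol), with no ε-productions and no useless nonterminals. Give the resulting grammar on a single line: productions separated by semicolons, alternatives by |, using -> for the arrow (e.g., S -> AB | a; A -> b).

S -> c | TD | TS | TT; A -> b; B -> c; C -> JJ; D -> JS; J -> b | AC | AJ; T -> b | AB

Nullable: {J}; after ε-elimination: S -> c | TS | TT | TJS; J -> b | bJ | bJJ; T -> b | bc.
No unit productions to eliminate.
TERM: introduce A -> b, B -> c and substitute in every rule of length ≥2.
BIN: J -> AJJ becomes J -> AC, C -> JJ; S -> TJS becomes S -> TD, D -> JS.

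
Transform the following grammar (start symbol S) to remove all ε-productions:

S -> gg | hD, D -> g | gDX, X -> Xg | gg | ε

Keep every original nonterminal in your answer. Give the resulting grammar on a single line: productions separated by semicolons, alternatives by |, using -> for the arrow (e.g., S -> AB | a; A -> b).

Nullable set: {X}.
D -> gDX: X nullable, giving gD | gDX.
Drop X -> ε.
X -> Xg: X nullable, giving Xg | g.
Unchanged (no nullable symbols): S -> gg; S -> hD; D -> g; X -> gg.

S -> gg | hD; D -> g | gD | gDX; X -> g | Xg | gg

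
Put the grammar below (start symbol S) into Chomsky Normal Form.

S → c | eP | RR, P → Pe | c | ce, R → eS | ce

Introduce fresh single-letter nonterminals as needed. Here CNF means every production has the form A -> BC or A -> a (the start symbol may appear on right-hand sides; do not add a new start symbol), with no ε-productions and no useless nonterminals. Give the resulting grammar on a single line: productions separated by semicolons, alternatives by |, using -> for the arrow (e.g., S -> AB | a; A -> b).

No ε-productions.
No unit productions to eliminate.
TERM: introduce B -> c, A -> e and substitute in every rule of length ≥2.

S -> c | AP | RR; A -> e; B -> c; P -> c | BA | PA; R -> AS | BA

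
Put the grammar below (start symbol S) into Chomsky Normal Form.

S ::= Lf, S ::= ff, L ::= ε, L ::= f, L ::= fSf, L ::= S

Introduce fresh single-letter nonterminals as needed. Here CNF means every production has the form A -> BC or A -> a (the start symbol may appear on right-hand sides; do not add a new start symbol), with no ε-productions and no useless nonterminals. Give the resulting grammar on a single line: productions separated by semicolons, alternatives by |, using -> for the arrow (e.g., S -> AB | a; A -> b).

Nullable: {L}; after ε-elimination: S -> f | Lf | ff; L -> S | f | fSf.
After unit-elimination: S -> f | Lf | ff; L -> f | Lf | ff | fSf.
TERM: introduce A -> f and substitute in every rule of length ≥2.
BIN: L -> ASA becomes L -> AB, B -> SA.

S -> f | AA | LA; A -> f; B -> SA; L -> f | AA | AB | LA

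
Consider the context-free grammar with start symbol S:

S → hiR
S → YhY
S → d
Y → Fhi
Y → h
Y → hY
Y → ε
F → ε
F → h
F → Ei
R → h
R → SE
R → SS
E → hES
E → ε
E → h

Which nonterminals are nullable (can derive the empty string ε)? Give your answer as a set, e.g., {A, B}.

{E, F, Y}

Directly nullable (have an ε-rule): {E, F, Y}.
Not nullable: R, S — each has a terminal in every rule's right-hand side or depends on a non-nullable symbol.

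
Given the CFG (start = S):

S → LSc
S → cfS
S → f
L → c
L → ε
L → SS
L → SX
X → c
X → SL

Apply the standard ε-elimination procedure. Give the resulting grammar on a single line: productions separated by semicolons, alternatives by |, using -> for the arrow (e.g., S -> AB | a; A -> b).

S -> f | Sc | LSc | cfS; L -> c | SS | SX; X -> S | c | SL

Nullable set: {L}.
S -> LSc: L nullable, giving LSc | Sc.
Drop L -> ε.
X -> SL: L nullable, giving S | SL.
Unchanged (no nullable symbols): S -> cfS; S -> f; L -> SS; L -> SX; L -> c; X -> c.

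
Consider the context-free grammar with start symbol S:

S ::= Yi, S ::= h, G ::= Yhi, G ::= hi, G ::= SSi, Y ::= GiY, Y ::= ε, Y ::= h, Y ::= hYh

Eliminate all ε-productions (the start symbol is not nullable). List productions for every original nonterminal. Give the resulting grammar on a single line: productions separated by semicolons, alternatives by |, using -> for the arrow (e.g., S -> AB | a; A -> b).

S -> h | i | Yi; G -> hi | SSi | Yhi; Y -> h | Gi | hh | GiY | hYh

Nullable set: {Y}.
S -> Yi: Y nullable, giving Yi | i.
G -> Yhi: Y nullable, giving Yhi | hi.
Drop Y -> ε.
Y -> GiY: Y nullable, giving Gi | GiY.
Y -> hYh: Y nullable, giving hYh | hh.
Unchanged (no nullable symbols): S -> h; G -> SSi; G -> hi; Y -> h.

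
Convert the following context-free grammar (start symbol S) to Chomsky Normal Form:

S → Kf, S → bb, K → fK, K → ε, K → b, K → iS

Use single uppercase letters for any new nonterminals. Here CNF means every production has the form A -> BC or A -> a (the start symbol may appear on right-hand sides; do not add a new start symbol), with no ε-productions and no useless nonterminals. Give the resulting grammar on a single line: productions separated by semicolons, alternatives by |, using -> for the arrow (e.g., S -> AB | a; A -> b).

Nullable: {K}; after ε-elimination: S -> f | Kf | bb; K -> b | f | fK | iS.
No unit productions to eliminate.
TERM: introduce C -> b, A -> f, B -> i and substitute in every rule of length ≥2.

S -> f | CC | KA; A -> f; B -> i; C -> b; K -> b | f | AK | BS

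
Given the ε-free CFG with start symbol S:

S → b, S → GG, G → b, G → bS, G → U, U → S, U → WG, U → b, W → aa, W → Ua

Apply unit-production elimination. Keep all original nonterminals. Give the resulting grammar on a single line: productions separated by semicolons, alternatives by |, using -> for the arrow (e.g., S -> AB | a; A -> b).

Unit productions: G->U, U->S.
Unit pairs (A ⇒* B via units): (G,S), (G,U), (U,S).
S: inherits non-unit rules of {S} → GG | b.
G: inherits non-unit rules of {G, S, U} → GG | WG | b | bS.
U: inherits non-unit rules of {S, U} → GG | WG | b.
W: inherits non-unit rules of {W} → Ua | aa.

S -> b | GG; G -> b | GG | WG | bS; U -> b | GG | WG; W -> Ua | aa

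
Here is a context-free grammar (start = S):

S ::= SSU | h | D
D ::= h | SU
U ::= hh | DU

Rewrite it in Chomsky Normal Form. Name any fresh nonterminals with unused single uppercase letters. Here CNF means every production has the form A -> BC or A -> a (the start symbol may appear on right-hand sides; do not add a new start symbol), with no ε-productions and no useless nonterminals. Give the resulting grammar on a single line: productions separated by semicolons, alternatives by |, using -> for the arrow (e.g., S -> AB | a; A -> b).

S -> h | SB | SU; A -> h; B -> SU; D -> h | SU; U -> AA | DU

No ε-productions.
After unit-elimination: S -> h | SU | SSU; D -> h | SU; U -> DU | hh.
TERM: introduce A -> h and substitute in every rule of length ≥2.
BIN: S -> SSU becomes S -> SB, B -> SU.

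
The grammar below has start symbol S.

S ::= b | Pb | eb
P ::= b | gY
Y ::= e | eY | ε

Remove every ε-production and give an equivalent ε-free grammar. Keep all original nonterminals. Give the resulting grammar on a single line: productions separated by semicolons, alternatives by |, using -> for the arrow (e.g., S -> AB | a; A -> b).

Nullable set: {Y}.
P -> gY: Y nullable, giving g | gY.
Drop Y -> ε.
Y -> eY: Y nullable, giving e | eY.
Unchanged (no nullable symbols): S -> Pb; S -> b; S -> eb; P -> b; Y -> e.

S -> b | Pb | eb; P -> b | g | gY; Y -> e | eY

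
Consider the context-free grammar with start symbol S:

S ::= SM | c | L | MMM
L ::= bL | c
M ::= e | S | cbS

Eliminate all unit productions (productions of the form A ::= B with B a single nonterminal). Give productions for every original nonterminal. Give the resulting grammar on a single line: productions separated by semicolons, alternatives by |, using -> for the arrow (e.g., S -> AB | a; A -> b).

S -> c | SM | bL | MMM; L -> c | bL; M -> c | e | SM | bL | MMM | cbS

Unit productions: M->S, S->L.
Unit pairs (A ⇒* B via units): (M,L), (M,S), (S,L).
S: inherits non-unit rules of {L, S} → MMM | SM | bL | c.
L: inherits non-unit rules of {L} → bL | c.
M: inherits non-unit rules of {L, M, S} → MMM | SM | bL | c | cbS | e.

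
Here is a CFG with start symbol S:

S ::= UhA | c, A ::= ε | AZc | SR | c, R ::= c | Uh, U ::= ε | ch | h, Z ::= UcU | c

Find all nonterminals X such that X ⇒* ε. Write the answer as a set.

Directly nullable (have an ε-rule): {A, U}.
Not nullable: R, S, Z — each has a terminal in every rule's right-hand side or depends on a non-nullable symbol.

{A, U}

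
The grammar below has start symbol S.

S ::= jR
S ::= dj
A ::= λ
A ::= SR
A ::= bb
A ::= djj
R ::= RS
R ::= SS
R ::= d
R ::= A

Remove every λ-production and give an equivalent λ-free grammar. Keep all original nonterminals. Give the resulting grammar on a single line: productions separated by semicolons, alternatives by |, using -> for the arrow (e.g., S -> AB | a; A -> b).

S -> j | dj | jR; A -> S | SR | bb | djj; R -> A | S | d | RS | SS

Nullable set: {A, R}.
S -> jR: R nullable, giving j | jR.
Drop A -> λ.
A -> SR: R nullable, giving S | SR.
R -> A: A nullable, giving A.
R -> RS: R nullable, giving RS | S.
Unchanged (no nullable symbols): S -> dj; A -> bb; A -> djj; R -> SS; R -> d.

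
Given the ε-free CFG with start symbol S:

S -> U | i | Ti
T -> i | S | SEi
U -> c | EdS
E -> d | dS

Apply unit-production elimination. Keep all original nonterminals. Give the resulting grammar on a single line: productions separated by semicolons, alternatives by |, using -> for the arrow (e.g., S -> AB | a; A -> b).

S -> c | i | Ti | EdS; E -> d | dS; T -> c | i | Ti | EdS | SEi; U -> c | EdS

Unit productions: S->U, T->S.
Unit pairs (A ⇒* B via units): (S,U), (T,S), (T,U).
S: inherits non-unit rules of {S, U} → EdS | Ti | c | i.
E: inherits non-unit rules of {E} → d | dS.
T: inherits non-unit rules of {S, T, U} → EdS | SEi | Ti | c | i.
U: inherits non-unit rules of {U} → EdS | c.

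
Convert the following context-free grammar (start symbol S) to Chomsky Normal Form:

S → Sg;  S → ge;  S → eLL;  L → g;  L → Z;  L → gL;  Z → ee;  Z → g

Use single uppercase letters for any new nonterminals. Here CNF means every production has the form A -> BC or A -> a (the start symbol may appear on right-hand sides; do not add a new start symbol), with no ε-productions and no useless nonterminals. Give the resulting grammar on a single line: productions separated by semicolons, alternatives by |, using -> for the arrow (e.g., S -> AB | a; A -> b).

S -> AC | BA | SB; A -> e; B -> g; C -> LL; L -> g | AA | BL

No ε-productions.
After unit-elimination: S -> Sg | ge | eLL; L -> g | ee | gL; Z -> g | ee.
TERM: introduce A -> e, B -> g and substitute in every rule of length ≥2.
BIN: S -> ALL becomes S -> AC, C -> LL.
Drop unreachable/unproductive: Z.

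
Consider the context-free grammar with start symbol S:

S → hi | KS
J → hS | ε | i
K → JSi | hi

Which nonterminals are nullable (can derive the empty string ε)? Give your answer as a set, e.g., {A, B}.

Directly nullable (have an ε-rule): {J}.
Not nullable: K, S — each has a terminal in every rule's right-hand side or depends on a non-nullable symbol.

{J}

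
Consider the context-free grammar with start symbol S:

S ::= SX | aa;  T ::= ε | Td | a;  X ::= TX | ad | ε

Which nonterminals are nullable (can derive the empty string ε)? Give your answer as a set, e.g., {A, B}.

Directly nullable (have an ε-rule): {T, X}.
Not nullable: S — each has a terminal in every rule's right-hand side or depends on a non-nullable symbol.

{T, X}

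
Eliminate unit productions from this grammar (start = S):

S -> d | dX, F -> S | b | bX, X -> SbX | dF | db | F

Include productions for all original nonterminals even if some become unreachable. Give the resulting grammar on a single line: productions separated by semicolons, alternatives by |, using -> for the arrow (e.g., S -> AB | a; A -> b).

Unit productions: F->S, X->F.
Unit pairs (A ⇒* B via units): (F,S), (X,F), (X,S).
S: inherits non-unit rules of {S} → d | dX.
F: inherits non-unit rules of {F, S} → b | bX | d | dX.
X: inherits non-unit rules of {F, S, X} → SbX | b | bX | d | dF | dX | db.

S -> d | dX; F -> b | d | bX | dX; X -> b | d | bX | dF | dX | db | SbX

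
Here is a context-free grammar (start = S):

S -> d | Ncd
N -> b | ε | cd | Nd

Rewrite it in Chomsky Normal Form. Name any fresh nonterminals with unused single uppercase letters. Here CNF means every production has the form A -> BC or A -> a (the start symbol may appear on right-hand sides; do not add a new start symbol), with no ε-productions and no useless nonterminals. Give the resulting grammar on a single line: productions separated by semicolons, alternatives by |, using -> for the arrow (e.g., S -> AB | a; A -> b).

Nullable: {N}; after ε-elimination: S -> d | cd | Ncd; N -> b | d | Nd | cd.
No unit productions to eliminate.
TERM: introduce B -> c, A -> d and substitute in every rule of length ≥2.
BIN: S -> NBA becomes S -> NC, C -> BA.

S -> d | BA | NC; A -> d; B -> c; C -> BA; N -> b | d | BA | NA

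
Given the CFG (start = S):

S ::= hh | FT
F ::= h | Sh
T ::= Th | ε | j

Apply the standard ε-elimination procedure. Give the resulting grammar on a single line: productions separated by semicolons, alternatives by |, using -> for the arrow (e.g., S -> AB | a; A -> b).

Nullable set: {T}.
S -> FT: T nullable, giving F | FT.
Drop T -> ε.
T -> Th: T nullable, giving Th | h.
Unchanged (no nullable symbols): S -> hh; F -> Sh; F -> h; T -> j.

S -> F | FT | hh; F -> h | Sh; T -> h | j | Th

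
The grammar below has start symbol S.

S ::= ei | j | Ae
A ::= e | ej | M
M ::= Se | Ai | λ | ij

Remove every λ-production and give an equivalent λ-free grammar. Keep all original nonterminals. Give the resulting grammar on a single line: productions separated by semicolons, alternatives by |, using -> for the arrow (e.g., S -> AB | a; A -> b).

Nullable set: {A, M}.
S -> Ae: A nullable, giving Ae | e.
A -> M: M nullable, giving M.
Drop M -> λ.
M -> Ai: A nullable, giving Ai | i.
Unchanged (no nullable symbols): S -> ei; S -> j; A -> e; A -> ej; M -> Se; M -> ij.

S -> e | j | Ae | ei; A -> M | e | ej; M -> i | Ai | Se | ij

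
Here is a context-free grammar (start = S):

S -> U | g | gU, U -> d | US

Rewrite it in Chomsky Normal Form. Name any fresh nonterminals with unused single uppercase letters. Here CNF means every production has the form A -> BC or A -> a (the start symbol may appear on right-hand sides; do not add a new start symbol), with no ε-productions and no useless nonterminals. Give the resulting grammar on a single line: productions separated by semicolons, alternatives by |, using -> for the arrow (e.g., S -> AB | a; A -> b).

S -> d | g | AU | US; A -> g; U -> d | US

No ε-productions.
After unit-elimination: S -> d | g | US | gU; U -> d | US.
TERM: introduce A -> g and substitute in every rule of length ≥2.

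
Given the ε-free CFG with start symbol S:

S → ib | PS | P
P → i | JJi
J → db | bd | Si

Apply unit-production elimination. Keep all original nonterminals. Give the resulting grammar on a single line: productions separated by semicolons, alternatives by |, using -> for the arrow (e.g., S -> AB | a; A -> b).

S -> i | PS | ib | JJi; J -> Si | bd | db; P -> i | JJi

Unit productions: S->P.
Unit pairs (A ⇒* B via units): (S,P).
S: inherits non-unit rules of {P, S} → JJi | PS | i | ib.
J: inherits non-unit rules of {J} → Si | bd | db.
P: inherits non-unit rules of {P} → JJi | i.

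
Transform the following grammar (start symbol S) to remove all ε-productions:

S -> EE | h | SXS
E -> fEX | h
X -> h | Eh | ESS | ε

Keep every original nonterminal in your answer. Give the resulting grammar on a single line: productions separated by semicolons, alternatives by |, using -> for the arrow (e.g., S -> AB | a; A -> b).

Nullable set: {X}.
S -> SXS: X nullable, giving SS | SXS.
E -> fEX: X nullable, giving fE | fEX.
Drop X -> ε.
Unchanged (no nullable symbols): S -> EE; S -> h; E -> h; X -> ESS; X -> Eh; X -> h.

S -> h | EE | SS | SXS; E -> h | fE | fEX; X -> h | Eh | ESS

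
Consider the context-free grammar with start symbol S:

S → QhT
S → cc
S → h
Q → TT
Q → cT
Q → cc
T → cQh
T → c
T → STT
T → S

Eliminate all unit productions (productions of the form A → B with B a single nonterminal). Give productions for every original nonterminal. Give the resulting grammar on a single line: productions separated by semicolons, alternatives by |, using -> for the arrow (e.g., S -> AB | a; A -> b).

Unit productions: T->S.
Unit pairs (A ⇒* B via units): (T,S).
S: inherits non-unit rules of {S} → QhT | cc | h.
Q: inherits non-unit rules of {Q} → TT | cT | cc.
T: inherits non-unit rules of {S, T} → QhT | STT | c | cQh | cc | h.

S -> h | cc | QhT; Q -> TT | cT | cc; T -> c | h | cc | QhT | STT | cQh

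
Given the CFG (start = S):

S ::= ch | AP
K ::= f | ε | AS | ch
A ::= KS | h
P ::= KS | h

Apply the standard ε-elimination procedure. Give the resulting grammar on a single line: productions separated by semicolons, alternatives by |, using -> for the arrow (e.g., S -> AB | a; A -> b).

Nullable set: {K}.
A -> KS: K nullable, giving KS | S.
Drop K -> ε.
P -> KS: K nullable, giving KS | S.
Unchanged (no nullable symbols): S -> AP; S -> ch; A -> h; K -> AS; K -> ch; K -> f; P -> h.

S -> AP | ch; A -> S | h | KS; K -> f | AS | ch; P -> S | h | KS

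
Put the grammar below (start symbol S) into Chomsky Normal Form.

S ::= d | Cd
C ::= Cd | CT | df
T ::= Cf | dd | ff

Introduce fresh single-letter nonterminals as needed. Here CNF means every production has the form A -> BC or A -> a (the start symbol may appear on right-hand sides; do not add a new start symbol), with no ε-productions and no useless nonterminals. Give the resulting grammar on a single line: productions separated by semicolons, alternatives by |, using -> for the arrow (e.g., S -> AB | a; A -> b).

S -> d | CA; A -> d; B -> f; C -> AB | CA | CT; T -> AA | BB | CB

No ε-productions.
No unit productions to eliminate.
TERM: introduce A -> d, B -> f and substitute in every rule of length ≥2.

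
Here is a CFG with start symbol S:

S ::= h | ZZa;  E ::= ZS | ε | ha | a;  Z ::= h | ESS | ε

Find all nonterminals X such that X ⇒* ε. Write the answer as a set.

Directly nullable (have an ε-rule): {E, Z}.
Not nullable: S — each has a terminal in every rule's right-hand side or depends on a non-nullable symbol.

{E, Z}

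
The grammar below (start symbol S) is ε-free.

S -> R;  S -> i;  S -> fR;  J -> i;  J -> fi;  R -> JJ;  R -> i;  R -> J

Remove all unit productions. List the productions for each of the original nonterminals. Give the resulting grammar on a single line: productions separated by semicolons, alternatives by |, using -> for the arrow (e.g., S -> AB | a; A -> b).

S -> i | JJ | fR | fi; J -> i | fi; R -> i | JJ | fi

Unit productions: R->J, S->R.
Unit pairs (A ⇒* B via units): (R,J), (S,J), (S,R).
S: inherits non-unit rules of {J, R, S} → JJ | fR | fi | i.
J: inherits non-unit rules of {J} → fi | i.
R: inherits non-unit rules of {J, R} → JJ | fi | i.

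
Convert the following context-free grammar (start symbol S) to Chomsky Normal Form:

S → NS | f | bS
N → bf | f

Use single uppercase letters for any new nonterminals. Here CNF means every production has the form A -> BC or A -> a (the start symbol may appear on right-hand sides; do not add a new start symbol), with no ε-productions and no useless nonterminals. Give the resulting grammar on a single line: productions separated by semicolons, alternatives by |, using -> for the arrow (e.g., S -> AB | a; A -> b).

S -> f | AS | NS; A -> b; B -> f; N -> f | AB

No ε-productions.
No unit productions to eliminate.
TERM: introduce A -> b, B -> f and substitute in every rule of length ≥2.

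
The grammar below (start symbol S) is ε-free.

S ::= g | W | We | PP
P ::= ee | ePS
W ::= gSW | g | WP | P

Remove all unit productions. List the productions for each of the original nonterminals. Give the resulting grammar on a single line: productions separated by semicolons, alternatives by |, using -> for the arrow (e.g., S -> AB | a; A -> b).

Unit productions: S->W, W->P.
Unit pairs (A ⇒* B via units): (S,P), (S,W), (W,P).
S: inherits non-unit rules of {P, S, W} → PP | WP | We | ePS | ee | g | gSW.
P: inherits non-unit rules of {P} → ePS | ee.
W: inherits non-unit rules of {P, W} → WP | ePS | ee | g | gSW.

S -> g | PP | WP | We | ee | ePS | gSW; P -> ee | ePS; W -> g | WP | ee | ePS | gSW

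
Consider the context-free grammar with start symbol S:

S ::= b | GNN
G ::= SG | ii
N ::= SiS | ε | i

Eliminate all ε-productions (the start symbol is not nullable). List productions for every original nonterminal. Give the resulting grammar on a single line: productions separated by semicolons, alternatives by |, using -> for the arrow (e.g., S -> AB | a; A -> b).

Nullable set: {N}.
S -> GNN: N, N nullable, giving G | GN | GNN.
Drop N -> ε.
Unchanged (no nullable symbols): S -> b; G -> SG; G -> ii; N -> SiS; N -> i.

S -> G | b | GN | GNN; G -> SG | ii; N -> i | SiS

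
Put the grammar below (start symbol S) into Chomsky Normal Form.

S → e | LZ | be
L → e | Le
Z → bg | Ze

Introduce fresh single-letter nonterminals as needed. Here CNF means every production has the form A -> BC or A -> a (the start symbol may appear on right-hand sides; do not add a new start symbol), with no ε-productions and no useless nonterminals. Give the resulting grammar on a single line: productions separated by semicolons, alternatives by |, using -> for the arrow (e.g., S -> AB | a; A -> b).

S -> e | BA | LZ; A -> e; B -> b; C -> g; L -> e | LA; Z -> BC | ZA

No ε-productions.
No unit productions to eliminate.
TERM: introduce B -> b, A -> e, C -> g and substitute in every rule of length ≥2.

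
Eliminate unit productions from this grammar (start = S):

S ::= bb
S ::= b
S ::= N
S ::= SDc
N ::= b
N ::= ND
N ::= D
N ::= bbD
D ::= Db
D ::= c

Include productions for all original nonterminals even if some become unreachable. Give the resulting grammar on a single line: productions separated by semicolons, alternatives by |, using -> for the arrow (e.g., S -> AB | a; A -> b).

S -> b | c | Db | ND | bb | SDc | bbD; D -> c | Db; N -> b | c | Db | ND | bbD

Unit productions: N->D, S->N.
Unit pairs (A ⇒* B via units): (N,D), (S,D), (S,N).
S: inherits non-unit rules of {D, N, S} → Db | ND | SDc | b | bb | bbD | c.
D: inherits non-unit rules of {D} → Db | c.
N: inherits non-unit rules of {D, N} → Db | ND | b | bbD | c.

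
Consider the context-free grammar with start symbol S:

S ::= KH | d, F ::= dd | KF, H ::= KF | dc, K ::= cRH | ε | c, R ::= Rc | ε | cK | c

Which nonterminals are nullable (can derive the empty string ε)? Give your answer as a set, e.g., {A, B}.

{K, R}

Directly nullable (have an ε-rule): {K, R}.
Not nullable: F, H, S — each has a terminal in every rule's right-hand side or depends on a non-nullable symbol.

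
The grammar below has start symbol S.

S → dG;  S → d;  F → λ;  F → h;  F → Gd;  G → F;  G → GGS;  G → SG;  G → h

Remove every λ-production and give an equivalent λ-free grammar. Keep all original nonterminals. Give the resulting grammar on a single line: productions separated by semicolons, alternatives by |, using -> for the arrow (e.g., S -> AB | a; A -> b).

Nullable set: {F, G}.
S -> dG: G nullable, giving d | dG.
Drop F -> λ.
F -> Gd: G nullable, giving Gd | d.
G -> F: F nullable, giving F.
G -> GGS: G, G nullable, giving GGS | GS | S.
G -> SG: G nullable, giving S | SG.
Unchanged (no nullable symbols): S -> d; F -> h; G -> h.

S -> d | dG; F -> d | h | Gd; G -> F | S | h | GS | SG | GGS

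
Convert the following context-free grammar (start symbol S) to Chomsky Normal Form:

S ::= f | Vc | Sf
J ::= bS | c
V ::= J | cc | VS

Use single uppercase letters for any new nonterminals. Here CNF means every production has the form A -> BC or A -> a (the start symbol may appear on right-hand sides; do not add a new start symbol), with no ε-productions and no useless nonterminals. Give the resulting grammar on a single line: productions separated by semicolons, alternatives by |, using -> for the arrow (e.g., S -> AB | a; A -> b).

S -> f | SB | VC; A -> b; B -> f; C -> c; V -> c | AS | CC | VS

No ε-productions.
After unit-elimination: S -> f | Sf | Vc; J -> c | bS; V -> c | VS | bS | cc.
TERM: introduce A -> b, C -> c, B -> f and substitute in every rule of length ≥2.
Drop unreachable/unproductive: J.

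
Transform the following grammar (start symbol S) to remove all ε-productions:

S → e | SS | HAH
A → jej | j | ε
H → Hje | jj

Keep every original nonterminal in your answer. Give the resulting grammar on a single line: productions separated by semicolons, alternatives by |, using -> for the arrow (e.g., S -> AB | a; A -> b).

S -> e | HH | SS | HAH; A -> j | jej; H -> jj | Hje

Nullable set: {A}.
S -> HAH: A nullable, giving HAH | HH.
Drop A -> ε.
Unchanged (no nullable symbols): S -> SS; S -> e; A -> j; A -> jej; H -> Hje; H -> jj.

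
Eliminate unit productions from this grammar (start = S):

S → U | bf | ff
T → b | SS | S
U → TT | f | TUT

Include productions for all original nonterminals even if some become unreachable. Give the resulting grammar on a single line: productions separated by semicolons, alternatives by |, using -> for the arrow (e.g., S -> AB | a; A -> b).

Unit productions: S->U, T->S.
Unit pairs (A ⇒* B via units): (S,U), (T,S), (T,U).
S: inherits non-unit rules of {S, U} → TT | TUT | bf | f | ff.
T: inherits non-unit rules of {S, T, U} → SS | TT | TUT | b | bf | f | ff.
U: inherits non-unit rules of {U} → TT | TUT | f.

S -> f | TT | bf | ff | TUT; T -> b | f | SS | TT | bf | ff | TUT; U -> f | TT | TUT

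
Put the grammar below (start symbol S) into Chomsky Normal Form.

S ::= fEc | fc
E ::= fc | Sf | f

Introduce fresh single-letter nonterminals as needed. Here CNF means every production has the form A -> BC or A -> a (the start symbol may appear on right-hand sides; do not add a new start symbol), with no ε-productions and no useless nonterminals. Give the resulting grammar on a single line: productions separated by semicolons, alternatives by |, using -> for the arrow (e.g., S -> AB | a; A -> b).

No ε-productions.
No unit productions to eliminate.
TERM: introduce B -> c, A -> f and substitute in every rule of length ≥2.
BIN: S -> AEB becomes S -> AC, C -> EB.

S -> AB | AC; A -> f; B -> c; C -> EB; E -> f | AB | SA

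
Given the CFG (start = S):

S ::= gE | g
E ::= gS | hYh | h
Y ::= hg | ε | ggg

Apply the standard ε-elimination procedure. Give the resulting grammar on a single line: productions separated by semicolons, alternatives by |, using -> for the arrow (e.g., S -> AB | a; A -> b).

Nullable set: {Y}.
E -> hYh: Y nullable, giving hYh | hh.
Drop Y -> ε.
Unchanged (no nullable symbols): S -> g; S -> gE; E -> gS; E -> h; Y -> ggg; Y -> hg.

S -> g | gE; E -> h | gS | hh | hYh; Y -> hg | ggg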